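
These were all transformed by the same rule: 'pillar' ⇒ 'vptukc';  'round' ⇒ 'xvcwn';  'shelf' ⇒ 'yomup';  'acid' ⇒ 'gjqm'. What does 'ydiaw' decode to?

In pillar: p→v is +6, i→p is +7, l→t is +8, l→u is +9 — the shift increases by 1 each position. Letter i (0-indexed) is shifted by i+6, so successive shifts are 6, 7, 8, ….
Decoding ydiaw: y−6=s, d−7=w, i−8=a, a−9=r, w−10=m.

swarm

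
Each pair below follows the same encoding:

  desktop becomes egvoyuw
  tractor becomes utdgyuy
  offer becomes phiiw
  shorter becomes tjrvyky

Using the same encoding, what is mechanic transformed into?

ngflftpk

Letter i (0-indexed) is shifted by i+1, so successive shifts are 1, 2, 3, ….
Applying it to mechanic: m+1=n, e+2=g, c+3=f, h+4=l, a+5=f, n+6=t, i+7=p, c+8=k.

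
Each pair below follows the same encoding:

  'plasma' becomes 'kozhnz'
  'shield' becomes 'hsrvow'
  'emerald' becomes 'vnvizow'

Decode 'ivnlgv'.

remote

Each pair mirrors across the alphabet (p↔k, l↔o, a↔z): positions sum to 25. This is the alphabet-reversal cipher (Atbash): a becomes z, b becomes y, etc.
Decoding ivnlgv: i↔r, v↔e, n↔m, l↔o, g↔t, v↔e.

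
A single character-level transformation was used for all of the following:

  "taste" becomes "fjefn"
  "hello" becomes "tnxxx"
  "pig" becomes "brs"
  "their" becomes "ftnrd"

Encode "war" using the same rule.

ijd

The shift depends on letter class: consonant t→f is +12, but vowel a→j is +9. Two shifts are in play — +9 for a/e/i/o/u, +12 for every other letter.
Applying it to war: w(cons)+12=i, a(vowel)+9=j, r(cons)+12=d.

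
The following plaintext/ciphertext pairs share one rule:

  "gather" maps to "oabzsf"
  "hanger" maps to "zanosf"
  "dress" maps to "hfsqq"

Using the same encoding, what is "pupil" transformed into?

g(6)→o(14) and a(0)→a(0) fit y≡11x+0 (mod 26); the inverse of 11 mod 26 is 19. Each letter's alphabet position (a=0..z=25) is mapped through 11·x+0 mod 26 — an affine cipher.
For pupil: p(15)→11·15+0≡9=j; u(20)→11·20+0≡12=m; p(15)→11·15+0≡9=j; i(8)→11·8+0≡10=k; l(11)→11·11+0≡17=r (all mod 26).

jmjkr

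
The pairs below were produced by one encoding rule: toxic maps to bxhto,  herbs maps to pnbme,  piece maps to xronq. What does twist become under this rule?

Each letter shifts forward by (position + 8), i.e. 8, 9, 10, … — the shift grows by one for each successive letter.
Applying it to twist: t+8=b, w+9=f, i+10=s, s+11=d, t+12=f.

bfsdf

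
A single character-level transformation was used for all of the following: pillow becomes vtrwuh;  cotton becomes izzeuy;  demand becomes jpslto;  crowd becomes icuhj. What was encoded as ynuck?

Shifts by position in pillow: pos 0: p→v (+6), pos 1: i→t (+11), pos 2: l→r (+6), pos 3: l→w (+11) — repeating every 2. The shifts repeat in a cycle of length 2: positions 0,1,… shift by +6, +11, then the pattern repeats.
Undoing it on ynuck: y−6=s, n−11=c, u−6=o, c−11=r, k−6=e.

score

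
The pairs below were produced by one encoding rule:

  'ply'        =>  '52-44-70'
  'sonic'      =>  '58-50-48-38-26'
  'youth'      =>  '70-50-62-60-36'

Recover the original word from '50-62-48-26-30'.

ounce

p(#16)→52 and l(#12)→44: differences scale by 2, so n = 2·pos + 20. The formula is n = 2×(alphabet index, a=1) + 20.
Reversing it on 50-62-48-26-30: 50→(50−20)÷2=15=o, 62→(62−20)÷2=21=u, 48→(48−20)÷2=14=n, 26→(26−20)÷2=3=c, 30→(30−20)÷2=5=e.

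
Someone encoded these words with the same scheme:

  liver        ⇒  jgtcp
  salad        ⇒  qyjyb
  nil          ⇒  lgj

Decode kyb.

Compare letters: l→j is +24, i→g is +24, v→t is +24 — a constant shift. This is a Caesar cipher with shift 24.
Reversing it on kyb: k−24=m, y−24=a, b−24=d.

mad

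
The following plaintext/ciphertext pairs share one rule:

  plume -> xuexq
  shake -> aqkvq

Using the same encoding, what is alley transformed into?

The shift increases by 1 at each position, starting from +8: 8, 9, 10, ….
Applying it to alley: a+8=i, l+9=u, l+10=v, e+11=p, y+12=k.

iuvpk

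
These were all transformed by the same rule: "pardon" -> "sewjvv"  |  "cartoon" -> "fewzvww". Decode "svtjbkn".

produce

In pardon: p→s is +3, a→e is +4, r→w is +5, d→j is +6 — the shift increases by 1 each position. Each letter shifts forward by (position + 3), i.e. 3, 4, 5, … — the shift grows by one for each successive letter.
Decoding svtjbkn: s−3=p, v−4=r, t−5=o, j−6=d, b−7=u, k−8=c, n−9=e.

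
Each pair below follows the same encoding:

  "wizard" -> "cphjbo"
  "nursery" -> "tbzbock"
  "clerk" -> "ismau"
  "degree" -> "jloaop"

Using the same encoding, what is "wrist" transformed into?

cyqbd

In wizard: w→c is +6, i→p is +7, z→h is +8, a→j is +9 — the shift increases by 1 each position. The shift increases by 1 at each position, starting from +6: 6, 7, 8, ….
Applying it to wrist: w+6=c, r+7=y, i+8=q, s+9=b, t+10=d.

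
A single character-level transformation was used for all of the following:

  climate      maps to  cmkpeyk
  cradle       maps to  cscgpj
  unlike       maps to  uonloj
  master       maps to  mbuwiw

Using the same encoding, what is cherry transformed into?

Letter i (0-indexed) is shifted by i+0, so successive shifts are 0, 1, 2, ….
Applying it to cherry: c+0=c, h+1=i, e+2=g, r+3=u, r+4=v, y+5=d.

ciguvd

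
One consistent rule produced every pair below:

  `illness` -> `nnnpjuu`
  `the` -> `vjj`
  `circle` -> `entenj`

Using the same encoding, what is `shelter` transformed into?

ujjnvjt

The shift depends on letter class: consonant l→n is +2, but vowel i→n is +5. The rule splits by letter class: vowels +5, consonants +2.
For shelter: s(cons)+2=u, h(cons)+2=j, e(vowel)+5=j, l(cons)+2=n, t(cons)+2=v, e(vowel)+5=j, r(cons)+2=t.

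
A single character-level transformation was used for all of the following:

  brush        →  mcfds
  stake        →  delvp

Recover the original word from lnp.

ace

Compare letters: b→m is +11, r→c is +11, u→f is +11 — a constant shift. Every letter moves 11 places later in the alphabet, wrapping around z→a.
Undoing it on lnp: l−11=a, n−11=c, p−11=e.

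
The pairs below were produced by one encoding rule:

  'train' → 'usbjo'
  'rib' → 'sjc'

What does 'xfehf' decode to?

wedge

Compare letters: t→u is +1, r→s is +1, a→b is +1 — a constant shift. It's a constant shift of +1 (ROT1).
Reversing it on xfehf: x−1=w, f−1=e, e−1=d, h−1=g, f−1=e.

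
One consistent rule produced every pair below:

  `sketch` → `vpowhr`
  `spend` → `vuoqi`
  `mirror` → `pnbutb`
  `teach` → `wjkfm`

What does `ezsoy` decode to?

Shifts by position in sketch: pos 0: s→v (+3), pos 1: k→p (+5), pos 2: e→o (+10), pos 3: t→w (+3), pos 4: c→h (+5), pos 5: h→r (+10) — repeating every 3. A repeating key of period 3 is used — shifts +3, +5, +10 over and over.
Decoding ezsoy: e−3=b, z−5=u, s−10=i, o−3=l, y−5=t.

built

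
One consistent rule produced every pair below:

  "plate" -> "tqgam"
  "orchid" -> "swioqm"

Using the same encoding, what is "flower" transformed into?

jqudma

Each letter shifts forward by (position + 4), i.e. 4, 5, 6, … — the shift grows by one for each successive letter.
For flower: f+4=j, l+5=q, o+6=u, w+7=d, e+8=m, r+9=a.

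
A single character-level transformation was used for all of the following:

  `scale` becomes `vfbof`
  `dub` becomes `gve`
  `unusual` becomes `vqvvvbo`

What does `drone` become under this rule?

The shift depends on letter class: consonant s→v is +3, but vowel a→b is +1. The rule splits by letter class: vowels +1, consonants +3.
Applying it to drone: d(cons)+3=g, r(cons)+3=u, o(vowel)+1=p, n(cons)+3=q, e(vowel)+1=f.

gupqf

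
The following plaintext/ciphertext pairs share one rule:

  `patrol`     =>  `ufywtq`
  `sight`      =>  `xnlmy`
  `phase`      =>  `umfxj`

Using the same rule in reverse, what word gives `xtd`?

Compare letters: p→u is +5, a→f is +5, t→y is +5 — a constant shift. This is a Caesar cipher with shift 5.
Undoing it on xtd: x−5=s, t−5=o, d−5=y.

soy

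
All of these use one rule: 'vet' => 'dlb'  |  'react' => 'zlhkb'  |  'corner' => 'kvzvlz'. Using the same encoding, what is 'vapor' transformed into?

dhxvz

The shift depends on letter class: consonant v→d is +8, but vowel e→l is +7. The rule splits by letter class: vowels +7, consonants +8.
On vapor: v(cons)+8=d, a(vowel)+7=h, p(cons)+8=x, o(vowel)+7=v, r(cons)+8=z.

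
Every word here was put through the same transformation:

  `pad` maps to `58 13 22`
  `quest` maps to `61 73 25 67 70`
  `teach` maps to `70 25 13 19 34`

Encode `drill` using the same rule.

p(#16)→58 and a(#1)→13: differences scale by 3, so n = 3·pos + 10. Each letter becomes 3×(its alphabet position, a=1..z=26) + 10.
Applying it to drill: d=4→22, r=18→64, i=9→37, l=12→46, l=12→46.

22 64 37 46 46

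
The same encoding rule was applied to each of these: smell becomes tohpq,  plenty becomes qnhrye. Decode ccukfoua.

bargains

In smell: s→t is +1, m→o is +2, e→h is +3, l→p is +4 — the shift increases by 1 each position. The shift increases by 1 at each position, starting from +1: 1, 2, 3, ….
Decoding ccukfoua: c−1=b, c−2=a, u−3=r, k−4=g, f−5=a, o−6=i, u−7=n, a−8=s.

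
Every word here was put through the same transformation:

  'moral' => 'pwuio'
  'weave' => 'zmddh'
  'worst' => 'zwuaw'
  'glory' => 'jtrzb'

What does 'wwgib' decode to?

Shifts by position in moral: pos 0: m→p (+3), pos 1: o→w (+8), pos 2: r→u (+3), pos 3: a→i (+8) — repeating every 2. It's a Vigenère-style cipher with numeric key [3,8]: position i shifts by key[i mod 2].
Reversing it on wwgib: w−3=t, w−8=o, g−3=d, i−8=a, b−3=y.

today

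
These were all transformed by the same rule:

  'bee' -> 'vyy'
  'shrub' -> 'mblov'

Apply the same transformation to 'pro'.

Compare letters: b→v is +20, e→y is +20, e→y is +20 — a constant shift. This is a Caesar cipher with shift 20.
Applying it to pro: p+20=j, r+20=l, o+20=i.

jli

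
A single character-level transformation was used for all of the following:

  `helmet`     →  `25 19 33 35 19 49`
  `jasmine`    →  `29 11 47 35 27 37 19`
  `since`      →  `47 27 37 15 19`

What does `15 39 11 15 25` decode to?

coach

The formula is n = 2×(alphabet index, a=1) + 9.
Reversing it on 15 39 11 15 25: 15→(15−9)÷2=3=c, 39→(39−9)÷2=15=o, 11→(11−9)÷2=1=a, 15→(15−9)÷2=3=c, 25→(25−9)÷2=8=h.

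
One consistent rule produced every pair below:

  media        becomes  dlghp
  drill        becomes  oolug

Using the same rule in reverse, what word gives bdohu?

relay

The output letters match the input read backwards, each shifted +3: media reversed is aidem. Two steps: reverse the string, then apply a Caesar shift of +3.
Undoing it on bdohu: shift back: b−3=y, d−3=a, o−3=l, h−3=e, u−3=r → yaler; then reverse → relay.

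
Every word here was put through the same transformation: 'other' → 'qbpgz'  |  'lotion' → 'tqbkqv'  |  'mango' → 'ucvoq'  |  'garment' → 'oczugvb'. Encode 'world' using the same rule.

Vowels shift forward by 2 and consonants shift forward by 8.
Applying it to world: w(cons)+8=e, o(vowel)+2=q, r(cons)+8=z, l(cons)+8=t, d(cons)+8=l.

eqztl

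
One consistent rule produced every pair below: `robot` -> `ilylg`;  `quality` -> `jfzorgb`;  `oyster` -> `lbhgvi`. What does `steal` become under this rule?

Each pair mirrors across the alphabet (r↔i, o↔l, b↔y): positions sum to 25. Each letter is replaced by its mirror in the alphabet: a↔z, b↔y, c↔x, and so on (the Atbash cipher).
Applying it to steal: s↔h, t↔g, e↔v, a↔z, l↔o.

hgvzo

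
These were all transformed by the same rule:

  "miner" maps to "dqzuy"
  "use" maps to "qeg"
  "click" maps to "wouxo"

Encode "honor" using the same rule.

The output letters match the input read backwards, each shifted +12: miner reversed is renim. Read the word backwards and shift each letter +12.
On honor: reverse → ronoh; then shift: r+12=d, o+12=a, n+12=z, o+12=a, h+12=t.

dazat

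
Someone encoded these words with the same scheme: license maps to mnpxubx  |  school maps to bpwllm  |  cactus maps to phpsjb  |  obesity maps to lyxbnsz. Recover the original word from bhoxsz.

safety

l(11)→m(12) and i(8)→n(13) fit y≡17x+7 (mod 26); the inverse of 17 mod 26 is 23. This is an affine cipher: with a=0,…,z=25, each position x becomes (17x+7) mod 26.
Undoing it on bhoxsz: b(1)→23·(1−7)≡18=s; h(7)→23·(7−7)≡0=a; o(14)→23·(14−7)≡5=f; x(23)→23·(23−7)≡4=e; s(18)→23·(18−7)≡19=t; z(25)→23·(25−7)≡24=y (all mod 26).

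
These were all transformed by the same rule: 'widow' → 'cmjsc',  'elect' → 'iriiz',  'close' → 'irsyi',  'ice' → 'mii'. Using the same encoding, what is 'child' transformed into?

Two shifts are in play — +4 for a/e/i/o/u, +6 for every other letter.
Applying it to child: c(cons)+6=i, h(cons)+6=n, i(vowel)+4=m, l(cons)+6=r, d(cons)+6=j.

inmrj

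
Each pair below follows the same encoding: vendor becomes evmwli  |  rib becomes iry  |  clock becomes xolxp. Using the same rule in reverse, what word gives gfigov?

Each pair mirrors across the alphabet (v↔e, e↔v, n↔m): positions sum to 25. This is the alphabet-reversal cipher (Atbash): a becomes z, b becomes y, etc.
Undoing it on gfigov: g↔t, f↔u, i↔r, g↔t, o↔l, v↔e.

turtle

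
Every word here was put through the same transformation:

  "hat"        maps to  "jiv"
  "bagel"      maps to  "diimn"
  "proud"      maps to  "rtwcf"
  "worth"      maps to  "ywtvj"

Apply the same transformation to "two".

The shift depends on letter class: consonant h→j is +2, but vowel a→i is +8. The rule splits by letter class: vowels +8, consonants +2.
Applying it to two: t(cons)+2=v, w(cons)+2=y, o(vowel)+8=w.

vyw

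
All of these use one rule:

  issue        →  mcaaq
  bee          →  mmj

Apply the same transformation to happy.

gxxip

The output letters match the input read backwards, each shifted +8: issue reversed is eussi. Read the word backwards and shift each letter +8.
Applying it to happy: reverse → yppah; then shift: y+8=g, p+8=x, p+8=x, a+8=i, h+8=p.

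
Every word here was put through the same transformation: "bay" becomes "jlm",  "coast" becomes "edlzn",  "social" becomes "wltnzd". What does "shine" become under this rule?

The output letters match the input read backwards, each shifted +11: bay reversed is yab. Read the word backwards and shift each letter +11.
For shine: reverse → enihs; then shift: e+11=p, n+11=y, i+11=t, h+11=s, s+11=d.

pytsd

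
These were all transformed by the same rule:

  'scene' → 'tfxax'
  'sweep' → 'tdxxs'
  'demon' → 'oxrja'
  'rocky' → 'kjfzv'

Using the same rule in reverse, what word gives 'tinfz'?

This is an affine cipher: with a=0,…,z=25, each position x becomes (9x+13) mod 26.
Undoing it on tinfz: t(19)→3·(19−13)≡18=s; i(8)→3·(8−13)≡11=l; n(13)→3·(13−13)≡0=a; f(5)→3·(5−13)≡2=c; z(25)→3·(25−13)≡10=k (all mod 26).

slack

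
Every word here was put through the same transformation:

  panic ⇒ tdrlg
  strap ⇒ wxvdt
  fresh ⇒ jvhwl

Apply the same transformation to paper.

tdthv

The shift depends on letter class: consonant p→t is +4, but vowel a→d is +3. Two shifts are in play — +3 for a/e/i/o/u, +4 for every other letter.
On paper: p(cons)+4=t, a(vowel)+3=d, p(cons)+4=t, e(vowel)+3=h, r(cons)+4=v.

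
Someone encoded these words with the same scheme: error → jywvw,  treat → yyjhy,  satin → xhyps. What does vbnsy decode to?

quilt

It's a Vigenère-style cipher with numeric key [5,7]: position i shifts by key[i mod 2].
Decoding vbnsy: v−5=q, b−7=u, n−5=i, s−7=l, y−5=t.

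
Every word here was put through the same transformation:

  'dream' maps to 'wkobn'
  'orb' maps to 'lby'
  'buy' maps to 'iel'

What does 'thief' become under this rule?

posrd

The word is reversed, then every letter is shifted forward by 10.
Applying it to thief: reverse → feiht; then shift: f+10=p, e+10=o, i+10=s, h+10=r, t+10=d.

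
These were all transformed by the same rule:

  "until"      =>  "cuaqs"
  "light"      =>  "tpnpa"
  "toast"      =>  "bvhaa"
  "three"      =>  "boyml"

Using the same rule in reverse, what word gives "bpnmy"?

Shifts by position in until: pos 0: u→c (+8), pos 1: n→u (+7), pos 2: t→a (+7), pos 3: i→q (+8), pos 4: l→s (+7) — repeating every 3. The shifts repeat in a cycle of length 3: positions 0,1,… shift by +8, +7, +7, then the pattern repeats.
Undoing it on bpnmy: b−8=t, p−7=i, n−7=g, m−8=e, y−7=r.

tiger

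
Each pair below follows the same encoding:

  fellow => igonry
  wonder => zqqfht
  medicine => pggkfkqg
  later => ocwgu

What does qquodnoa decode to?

Shifts by position in fellow: pos 0: f→i (+3), pos 1: e→g (+2), pos 2: l→o (+3), pos 3: l→n (+2) — repeating every 2. The shifts repeat in a cycle of length 2: positions 0,1,… shift by +3, +2, then the pattern repeats.
Decoding qquodnoa: q−3=n, q−2=o, u−3=r, o−2=m, d−3=a, n−2=l, o−3=l, a−2=y.

normally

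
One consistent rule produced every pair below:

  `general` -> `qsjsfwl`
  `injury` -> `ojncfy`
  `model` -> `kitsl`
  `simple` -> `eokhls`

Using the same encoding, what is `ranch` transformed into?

fwjup

g(6)→q(16) and e(4)→s(18) fit y≡25x+22 (mod 26); the inverse of 25 mod 26 is 25. Treating letters as 0–25, the rule is x ↦ 25x + 22 (mod 26).
On ranch: r(17)→25·17+22≡5=f; a(0)→25·0+22≡22=w; n(13)→25·13+22≡9=j; c(2)→25·2+22≡20=u; h(7)→25·7+22≡15=p (all mod 26).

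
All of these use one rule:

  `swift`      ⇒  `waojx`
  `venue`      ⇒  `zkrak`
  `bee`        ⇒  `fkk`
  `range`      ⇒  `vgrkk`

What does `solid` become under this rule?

wupoh

The rule splits by letter class: vowels +6, consonants +4.
For solid: s(cons)+4=w, o(vowel)+6=u, l(cons)+4=p, i(vowel)+6=o, d(cons)+4=h.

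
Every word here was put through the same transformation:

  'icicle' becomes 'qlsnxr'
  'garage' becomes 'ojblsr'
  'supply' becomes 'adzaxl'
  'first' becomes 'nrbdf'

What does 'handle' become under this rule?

pjxoxr

In icicle: i→q is +8, c→l is +9, i→s is +10, c→n is +11 — the shift increases by 1 each position. Letter i (0-indexed) is shifted by i+8, so successive shifts are 8, 9, 10, ….
For handle: h+8=p, a+9=j, n+10=x, d+11=o, l+12=x, e+13=r.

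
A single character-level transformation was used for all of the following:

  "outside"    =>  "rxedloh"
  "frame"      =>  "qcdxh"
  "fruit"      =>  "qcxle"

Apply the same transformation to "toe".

erh

The shift depends on letter class: consonant t→e is +11, but vowel o→r is +3. Two shifts are in play — +3 for a/e/i/o/u, +11 for every other letter.
Applying it to toe: t(cons)+11=e, o(vowel)+3=r, e(vowel)+3=h.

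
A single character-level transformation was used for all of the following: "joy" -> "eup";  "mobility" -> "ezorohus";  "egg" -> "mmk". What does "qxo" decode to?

Read the word backwards and shift each letter +6.
Reversing it on qxo: shift back: q−6=k, x−6=r, o−6=i → kri; then reverse → irk.

irk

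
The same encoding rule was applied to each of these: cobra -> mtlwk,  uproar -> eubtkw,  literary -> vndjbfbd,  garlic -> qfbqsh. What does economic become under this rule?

Shifts by position in cobra: pos 0: c→m (+10), pos 1: o→t (+5), pos 2: b→l (+10), pos 3: r→w (+5) — repeating every 2. It's a Vigenère-style cipher with numeric key [10,5]: position i shifts by key[i mod 2].
On economic: e+10=o, c+5=h, o+10=y, n+5=s, o+10=y, m+5=r, i+10=s, c+5=h.

ohysyrsh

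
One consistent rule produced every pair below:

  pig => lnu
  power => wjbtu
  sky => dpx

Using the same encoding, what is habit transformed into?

The output letters match the input read backwards, each shifted +5: pig reversed is gip. Two steps: reverse the string, then apply a Caesar shift of +5.
For habit: reverse → tibah; then shift: t+5=y, i+5=n, b+5=g, a+5=f, h+5=m.

yngfm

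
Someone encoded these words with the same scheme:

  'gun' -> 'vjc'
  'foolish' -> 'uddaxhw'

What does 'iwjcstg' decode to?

It's a constant shift of +15 (ROT15).
Reversing it on iwjcstg: i−15=t, w−15=h, j−15=u, c−15=n, s−15=d, t−15=e, g−15=r.

thunder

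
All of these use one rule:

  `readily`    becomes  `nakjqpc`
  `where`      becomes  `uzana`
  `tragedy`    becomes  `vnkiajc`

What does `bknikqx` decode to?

bargain

r(17)→n(13) and e(4)→a(0) fit y≡17x+10 (mod 26); the inverse of 17 mod 26 is 23. This is an affine cipher: with a=0,…,z=25, each position x becomes (17x+10) mod 26.
Undoing it on bknikqx: b(1)→23·(1−10)≡1=b; k(10)→23·(10−10)≡0=a; n(13)→23·(13−10)≡17=r; i(8)→23·(8−10)≡6=g; k(10)→23·(10−10)≡0=a; q(16)→23·(16−10)≡8=i; x(23)→23·(23−10)≡13=n (all mod 26).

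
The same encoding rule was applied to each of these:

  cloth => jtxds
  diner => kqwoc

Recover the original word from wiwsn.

In cloth: c→j is +7, l→t is +8, o→x is +9, t→d is +10 — the shift increases by 1 each position. Each letter shifts forward by (position + 7), i.e. 7, 8, 9, … — the shift grows by one for each successive letter.
Decoding wiwsn: w−7=p, i−8=a, w−9=n, s−10=i, n−11=c.

panic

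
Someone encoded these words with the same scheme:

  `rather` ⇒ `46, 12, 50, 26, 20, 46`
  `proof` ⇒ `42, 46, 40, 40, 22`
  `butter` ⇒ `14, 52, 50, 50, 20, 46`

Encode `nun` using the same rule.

38, 52, 38

r(#18)→46 and a(#1)→12: differences scale by 2, so n = 2·pos + 10. Each letter becomes 2×(its alphabet position, a=1..z=26) + 10.
On nun: n=14→38, u=21→52, n=14→38.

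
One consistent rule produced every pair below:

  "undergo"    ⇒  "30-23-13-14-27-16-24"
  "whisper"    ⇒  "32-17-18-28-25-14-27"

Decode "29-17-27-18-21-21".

thrill

u is letter #21 and maps to 30: an offset of 9. The number is (letter's place in the alphabet, a=1) + 9.
Undoing it on 29-17-27-18-21-21: 29→(29−9)÷1=20=t, 17→(17−9)÷1=8=h, 27→(27−9)÷1=18=r, 18→(18−9)÷1=9=i, 21→(21−9)÷1=12=l, 21→(21−9)÷1=12=l.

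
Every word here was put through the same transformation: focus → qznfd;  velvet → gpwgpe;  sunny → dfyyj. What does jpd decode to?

yes

Every letter moves 11 places later in the alphabet, wrapping around z→a.
Reversing it on jpd: j−11=y, p−11=e, d−11=s.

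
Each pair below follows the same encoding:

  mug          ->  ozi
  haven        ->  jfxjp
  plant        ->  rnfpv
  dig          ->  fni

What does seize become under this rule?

ujnbj

The shift depends on letter class: consonant m→o is +2, but vowel u→z is +5. The rule splits by letter class: vowels +5, consonants +2.
On seize: s(cons)+2=u, e(vowel)+5=j, i(vowel)+5=n, z(cons)+2=b, e(vowel)+5=j.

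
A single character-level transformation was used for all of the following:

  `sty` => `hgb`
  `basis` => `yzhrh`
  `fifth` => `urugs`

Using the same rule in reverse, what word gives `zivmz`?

Each pair mirrors across the alphabet (s↔h, t↔g, y↔b): positions sum to 25. Letters are reflected about the middle of the alphabet (position → 25−position): Atbash.
Undoing it on zivmz: z↔a, i↔r, v↔e, m↔n, z↔a.

arena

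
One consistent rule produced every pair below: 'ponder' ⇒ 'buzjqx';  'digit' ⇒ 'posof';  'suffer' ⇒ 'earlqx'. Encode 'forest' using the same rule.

rudkez

Shifts by position in ponder: pos 0: p→b (+12), pos 1: o→u (+6), pos 2: n→z (+12), pos 3: d→j (+6) — repeating every 2. A repeating key of period 2 is used — shifts +12, +6 over and over.
On forest: f+12=r, o+6=u, r+12=d, e+6=k, s+12=e, t+6=z.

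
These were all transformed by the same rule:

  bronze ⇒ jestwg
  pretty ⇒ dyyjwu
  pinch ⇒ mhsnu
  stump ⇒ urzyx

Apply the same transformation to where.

jwjmb

Two steps: reverse the string, then apply a Caesar shift of +5.
On where: reverse → erehw; then shift: e+5=j, r+5=w, e+5=j, h+5=m, w+5=b.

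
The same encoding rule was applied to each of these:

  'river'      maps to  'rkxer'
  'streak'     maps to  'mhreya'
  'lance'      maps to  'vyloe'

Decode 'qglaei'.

r(17)→r(17) and i(8)→k(10) fit y≡21x+24 (mod 26); the inverse of 21 mod 26 is 5. This is an affine cipher: with a=0,…,z=25, each position x becomes (21x+24) mod 26.
Reversing it on qglaei: q(16)→5·(16−24)≡12=m; g(6)→5·(6−24)≡14=o; l(11)→5·(11−24)≡13=n; a(0)→5·(0−24)≡10=k; e(4)→5·(4−24)≡4=e; i(8)→5·(8−24)≡24=y (all mod 26).

monkey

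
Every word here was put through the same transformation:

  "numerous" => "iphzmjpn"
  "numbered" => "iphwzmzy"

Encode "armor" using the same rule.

vmhjm

Compare letters: n→i is +21, u→p is +21, m→h is +21 — a constant shift. It's a constant shift of +21 (ROT21).
On armor: a+21=v, r+21=m, m+21=h, o+21=j, r+21=m.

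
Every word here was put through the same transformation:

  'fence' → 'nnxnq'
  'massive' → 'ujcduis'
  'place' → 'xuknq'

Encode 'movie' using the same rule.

uxftq

In fence: f→n is +8, e→n is +9, n→x is +10, c→n is +11 — the shift increases by 1 each position. The shift increases by 1 at each position, starting from +8: 8, 9, 10, ….
On movie: m+8=u, o+9=x, v+10=f, i+11=t, e+12=q.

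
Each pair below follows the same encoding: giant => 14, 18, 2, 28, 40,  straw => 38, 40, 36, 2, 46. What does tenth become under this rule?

40, 10, 28, 40, 16

g(#7)→14 and i(#9)→18: differences scale by 2, so n = 2·pos + 0. Each letter becomes 2×(its alphabet position, a=1..z=26).
On tenth: t=20→40, e=5→10, n=14→28, t=20→40, h=8→16.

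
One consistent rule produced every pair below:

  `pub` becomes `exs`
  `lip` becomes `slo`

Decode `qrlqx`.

union

The output letters match the input read backwards, each shifted +3: pub reversed is bup. The word is reversed, then every letter is shifted forward by 3.
Reversing it on qrlqx: shift back: q−3=n, r−3=o, l−3=i, q−3=n, x−3=u → noinu; then reverse → union.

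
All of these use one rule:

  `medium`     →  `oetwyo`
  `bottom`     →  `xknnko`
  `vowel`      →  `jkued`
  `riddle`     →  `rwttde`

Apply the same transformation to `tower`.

nkuer

Treating letters as 0–25, the rule is x ↦ 11x + 12 (mod 26).
For tower: t(19)→11·19+12≡13=n; o(14)→11·14+12≡10=k; w(22)→11·22+12≡20=u; e(4)→11·4+12≡4=e; r(17)→11·17+12≡17=r (all mod 26).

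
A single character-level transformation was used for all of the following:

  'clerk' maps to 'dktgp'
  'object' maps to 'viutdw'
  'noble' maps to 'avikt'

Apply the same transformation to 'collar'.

dvkkng

This is an affine cipher: with a=0,…,z=25, each position x becomes (21x+13) mod 26.
For collar: c(2)→21·2+13≡3=d; o(14)→21·14+13≡21=v; l(11)→21·11+13≡10=k; l(11)→21·11+13≡10=k; a(0)→21·0+13≡13=n; r(17)→21·17+13≡6=g (all mod 26).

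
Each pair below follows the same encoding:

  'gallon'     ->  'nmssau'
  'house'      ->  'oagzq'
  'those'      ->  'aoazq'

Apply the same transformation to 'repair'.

The shift depends on letter class: consonant g→n is +7, but vowel a→m is +12. The rule splits by letter class: vowels +12, consonants +7.
For repair: r(cons)+7=y, e(vowel)+12=q, p(cons)+7=w, a(vowel)+12=m, i(vowel)+12=u, r(cons)+7=y.

yqwmuy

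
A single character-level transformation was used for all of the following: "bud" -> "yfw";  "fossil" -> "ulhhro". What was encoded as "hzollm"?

Each pair mirrors across the alphabet (b↔y, u↔f, d↔w): positions sum to 25. Letters are reflected about the middle of the alphabet (position → 25−position): Atbash.
Reversing it on hzollm: h↔s, z↔a, o↔l, l↔o, l↔o, m↔n.

saloon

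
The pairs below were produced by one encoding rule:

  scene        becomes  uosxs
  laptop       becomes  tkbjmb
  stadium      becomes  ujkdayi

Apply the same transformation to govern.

s(18)→u(20) and c(2)→o(14) fit y≡15x+10 (mod 26); the inverse of 15 mod 26 is 7. This is an affine cipher: with a=0,…,z=25, each position x becomes (15x+10) mod 26.
On govern: g(6)→15·6+10≡22=w; o(14)→15·14+10≡12=m; v(21)→15·21+10≡13=n; e(4)→15·4+10≡18=s; r(17)→15·17+10≡5=f; n(13)→15·13+10≡23=x (all mod 26).

wmnsfx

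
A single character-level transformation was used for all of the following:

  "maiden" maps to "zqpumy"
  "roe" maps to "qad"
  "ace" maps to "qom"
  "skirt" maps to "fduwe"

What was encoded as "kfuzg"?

unity

The output letters match the input read backwards, each shifted +12: maiden reversed is nediam. Two steps: reverse the string, then apply a Caesar shift of +12.
Decoding kfuzg: shift back: k−12=y, f−12=t, u−12=i, z−12=n, g−12=u → ytinu; then reverse → unity.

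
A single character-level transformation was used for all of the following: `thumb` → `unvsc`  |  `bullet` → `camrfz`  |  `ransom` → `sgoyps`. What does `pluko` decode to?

often

Shifts by position in thumb: pos 0: t→u (+1), pos 1: h→n (+6), pos 2: u→v (+1), pos 3: m→s (+6) — repeating every 2. The shifts repeat in a cycle of length 2: positions 0,1,… shift by +1, +6, then the pattern repeats.
Decoding pluko: p−1=o, l−6=f, u−1=t, k−6=e, o−1=n.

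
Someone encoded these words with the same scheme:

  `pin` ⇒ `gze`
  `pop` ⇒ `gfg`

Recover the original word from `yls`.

hub

Compare letters: p→g is +17, i→z is +17, n→e is +17 — a constant shift. Each letter is shifted forward by 17 in the alphabet (a Caesar shift of +17).
Decoding yls: y−17=h, l−17=u, s−17=b.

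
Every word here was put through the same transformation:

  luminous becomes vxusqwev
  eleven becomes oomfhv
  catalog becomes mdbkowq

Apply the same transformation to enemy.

It's a Vigenère-style cipher with numeric key [10,3,8]: position i shifts by key[i mod 3].
Applying it to enemy: e+10=o, n+3=q, e+8=m, m+10=w, y+3=b.

oqmwb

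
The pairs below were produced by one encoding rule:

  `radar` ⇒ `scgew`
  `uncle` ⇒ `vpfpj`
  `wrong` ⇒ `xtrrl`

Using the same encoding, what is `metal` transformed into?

ngweq

In radar: r→s is +1, a→c is +2, d→g is +3, a→e is +4 — the shift increases by 1 each position. The shift increases by 1 at each position, starting from +1: 1, 2, 3, ….
On metal: m+1=n, e+2=g, t+3=w, a+4=e, l+5=q.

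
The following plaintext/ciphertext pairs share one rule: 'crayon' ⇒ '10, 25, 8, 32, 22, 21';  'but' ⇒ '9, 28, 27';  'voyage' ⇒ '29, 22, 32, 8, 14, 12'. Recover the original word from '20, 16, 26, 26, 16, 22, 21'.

c is letter #3 and maps to 10: an offset of 7. Letters become their 1-based position plus 7 (so a→8, b→9, …).
Undoing it on 20, 16, 26, 26, 16, 22, 21: 20→(20−7)÷1=13=m, 16→(16−7)÷1=9=i, 26→(26−7)÷1=19=s, 26→(26−7)÷1=19=s, 16→(16−7)÷1=9=i, 22→(22−7)÷1=15=o, 21→(21−7)÷1=14=n.

mission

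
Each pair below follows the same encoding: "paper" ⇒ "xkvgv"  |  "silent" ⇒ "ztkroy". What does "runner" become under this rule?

xkttax

Read the word backwards and shift each letter +6.
Applying it to runner: reverse → rennur; then shift: r+6=x, e+6=k, n+6=t, n+6=t, u+6=a, r+6=x.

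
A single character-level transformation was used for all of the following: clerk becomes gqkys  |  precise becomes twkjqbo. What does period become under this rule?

In clerk: c→g is +4, l→q is +5, e→k is +6, r→y is +7 — the shift increases by 1 each position. The shift increases by 1 at each position, starting from +4: 4, 5, 6, ….
For period: p+4=t, e+5=j, r+6=x, i+7=p, o+8=w, d+9=m.

tjxpwm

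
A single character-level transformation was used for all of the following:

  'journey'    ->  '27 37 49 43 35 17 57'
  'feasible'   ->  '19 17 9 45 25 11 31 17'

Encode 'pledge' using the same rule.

With a=1..z=26, the number is 2·pos + 7.
For pledge: p=16→39, l=12→31, e=5→17, d=4→15, g=7→21, e=5→17.

39 31 17 15 21 17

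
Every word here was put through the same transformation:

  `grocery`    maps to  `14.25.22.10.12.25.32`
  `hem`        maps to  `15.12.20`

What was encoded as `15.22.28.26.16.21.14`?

housing

g is letter #7 and maps to 14: an offset of 7. Each letter is replaced by its alphabet position (a=1..z=26) + 7.
Undoing it on 15.22.28.26.16.21.14: 15→(15−7)÷1=8=h, 22→(22−7)÷1=15=o, 28→(28−7)÷1=21=u, 26→(26−7)÷1=19=s, 16→(16−7)÷1=9=i, 21→(21−7)÷1=14=n, 14→(14−7)÷1=7=g.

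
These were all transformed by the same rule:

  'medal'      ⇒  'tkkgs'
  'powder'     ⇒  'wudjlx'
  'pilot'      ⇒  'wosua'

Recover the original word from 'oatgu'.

Shifts by position in medal: pos 0: m→t (+7), pos 1: e→k (+6), pos 2: d→k (+7), pos 3: a→g (+6) — repeating every 2. A repeating key of period 2 is used — shifts +7, +6 over and over.
Decoding oatgu: o−7=h, a−6=u, t−7=m, g−6=a, u−7=n.

human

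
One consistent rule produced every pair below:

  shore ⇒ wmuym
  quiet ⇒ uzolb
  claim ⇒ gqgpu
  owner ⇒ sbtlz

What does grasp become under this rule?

kwgzx

In shore: s→w is +4, h→m is +5, o→u is +6, r→y is +7 — the shift increases by 1 each position. Each letter shifts forward by (position + 4), i.e. 4, 5, 6, … — the shift grows by one for each successive letter.
On grasp: g+4=k, r+5=w, a+6=g, s+7=z, p+8=x.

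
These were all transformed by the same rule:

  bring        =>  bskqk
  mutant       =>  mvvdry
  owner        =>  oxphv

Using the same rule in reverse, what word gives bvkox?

built

In bring: b→b is +0, r→s is +1, i→k is +2, n→q is +3 — the shift increases by 1 each position. The shift increases by 1 at each position, starting from +0: 0, 1, 2, ….
Decoding bvkox: b−0=b, v−1=u, k−2=i, o−3=l, x−4=t.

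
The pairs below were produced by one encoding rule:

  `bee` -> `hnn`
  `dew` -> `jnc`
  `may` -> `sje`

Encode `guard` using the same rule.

The shift depends on letter class: consonant b→h is +6, but vowel e→n is +9. The rule splits by letter class: vowels +9, consonants +6.
On guard: g(cons)+6=m, u(vowel)+9=d, a(vowel)+9=j, r(cons)+6=x, d(cons)+6=j.

mdjxj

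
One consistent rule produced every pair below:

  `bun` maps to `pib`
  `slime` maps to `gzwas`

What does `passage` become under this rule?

doggous

Compare letters: b→p is +14, u→i is +14, n→b is +14 — a constant shift. Each letter is shifted forward by 14 in the alphabet (a Caesar shift of +14).
For passage: p+14=d, a+14=o, s+14=g, s+14=g, a+14=o, g+14=u, e+14=s.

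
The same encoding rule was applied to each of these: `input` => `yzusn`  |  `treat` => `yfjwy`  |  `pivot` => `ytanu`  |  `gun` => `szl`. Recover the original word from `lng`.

big

The output letters match the input read backwards, each shifted +5: input reversed is tupni. The word is reversed, then every letter is shifted forward by 5.
Reversing it on lng: shift back: l−5=g, n−5=i, g−5=b → gib; then reverse → big.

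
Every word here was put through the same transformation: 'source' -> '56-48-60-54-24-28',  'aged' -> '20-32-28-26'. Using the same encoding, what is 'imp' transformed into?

s(#19)→56 and o(#15)→48: differences scale by 2, so n = 2·pos + 18. With a=1..z=26, the number is 2·pos + 18.
On imp: i=9→36, m=13→44, p=16→50.

36-44-50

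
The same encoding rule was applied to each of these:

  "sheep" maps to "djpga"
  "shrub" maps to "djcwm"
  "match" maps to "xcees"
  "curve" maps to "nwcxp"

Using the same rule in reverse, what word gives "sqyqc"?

A repeating key of period 2 is used — shifts +11, +2 over and over.
Reversing it on sqyqc: s−11=h, q−2=o, y−11=n, q−2=o, c−11=r.

honor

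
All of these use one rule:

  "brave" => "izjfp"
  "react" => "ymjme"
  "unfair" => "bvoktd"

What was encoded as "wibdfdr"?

In brave: b→i is +7, r→z is +8, a→j is +9, v→f is +10 — the shift increases by 1 each position. The shift increases by 1 at each position, starting from +7: 7, 8, 9, ….
Undoing it on wibdfdr: w−7=p, i−8=a, b−9=s, d−10=t, f−11=u, d−12=r, r−13=e.

pasture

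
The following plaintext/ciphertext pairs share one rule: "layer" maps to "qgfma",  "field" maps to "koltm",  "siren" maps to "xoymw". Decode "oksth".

Each letter shifts forward by (position + 5), i.e. 5, 6, 7, … — the shift grows by one for each successive letter.
Reversing it on oksth: o−5=j, k−6=e, s−7=l, t−8=l, h−9=y.

jelly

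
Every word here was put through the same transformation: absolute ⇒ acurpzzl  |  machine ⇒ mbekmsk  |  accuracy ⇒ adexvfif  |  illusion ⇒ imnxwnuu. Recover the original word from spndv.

Letter i (0-indexed) is shifted by i+0, so successive shifts are 0, 1, 2, ….
Decoding spndv: s−0=s, p−1=o, n−2=l, d−3=a, v−4=r.

solar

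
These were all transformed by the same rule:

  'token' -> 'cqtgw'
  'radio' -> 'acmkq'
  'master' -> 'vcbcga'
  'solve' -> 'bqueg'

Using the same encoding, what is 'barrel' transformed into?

kcaagu

The shift depends on letter class: consonant t→c is +9, but vowel o→q is +2. Vowels shift forward by 2 and consonants shift forward by 9.
On barrel: b(cons)+9=k, a(vowel)+2=c, r(cons)+9=a, r(cons)+9=a, e(vowel)+2=g, l(cons)+9=u.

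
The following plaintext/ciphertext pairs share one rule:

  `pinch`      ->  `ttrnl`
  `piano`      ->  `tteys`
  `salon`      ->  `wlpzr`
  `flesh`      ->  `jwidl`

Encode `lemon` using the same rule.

Shifts by position in pinch: pos 0: p→t (+4), pos 1: i→t (+11), pos 2: n→r (+4), pos 3: c→n (+11) — repeating every 2. It's a Vigenère-style cipher with numeric key [4,11]: position i shifts by key[i mod 2].
For lemon: l+4=p, e+11=p, m+4=q, o+11=z, n+4=r.

ppqzr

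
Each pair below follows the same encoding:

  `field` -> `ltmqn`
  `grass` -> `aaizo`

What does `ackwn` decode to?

focus

Two steps: reverse the string, then apply a Caesar shift of +8.
Undoing it on ackwn: shift back: a−8=s, c−8=u, k−8=c, w−8=o, n−8=f → sucof; then reverse → focus.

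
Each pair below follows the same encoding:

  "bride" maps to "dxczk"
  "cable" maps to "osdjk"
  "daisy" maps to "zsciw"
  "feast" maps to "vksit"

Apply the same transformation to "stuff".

itevv

Each letter's alphabet position (a=0..z=25) is mapped through 11·x+18 mod 26 — an affine cipher.
On stuff: s(18)→11·18+18≡8=i; t(19)→11·19+18≡19=t; u(20)→11·20+18≡4=e; f(5)→11·5+18≡21=v; f(5)→11·5+18≡21=v (all mod 26).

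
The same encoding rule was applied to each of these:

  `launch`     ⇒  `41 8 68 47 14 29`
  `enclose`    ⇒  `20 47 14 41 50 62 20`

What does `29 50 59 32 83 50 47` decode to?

horizon

l(#12)→41 and a(#1)→8: differences scale by 3, so n = 3·pos + 5. The formula is n = 3×(alphabet index, a=1) + 5.
Reversing it on 29 50 59 32 83 50 47: 29→(29−5)÷3=8=h, 50→(50−5)÷3=15=o, 59→(59−5)÷3=18=r, 32→(32−5)÷3=9=i, 83→(83−5)÷3=26=z, 50→(50−5)÷3=15=o, 47→(47−5)÷3=14=n.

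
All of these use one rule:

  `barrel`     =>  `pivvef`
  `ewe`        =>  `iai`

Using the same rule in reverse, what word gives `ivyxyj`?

future

The word is reversed, then every letter is shifted forward by 4.
Undoing it on ivyxyj: shift back: i−4=e, v−4=r, y−4=u, x−4=t, y−4=u, j−4=f → erutuf; then reverse → future.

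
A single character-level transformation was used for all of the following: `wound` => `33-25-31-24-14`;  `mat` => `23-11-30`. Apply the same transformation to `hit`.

w is letter #23 and maps to 33: an offset of 10. The number is (letter's place in the alphabet, a=1) + 10.
For hit: h=8→18, i=9→19, t=20→30.

18-19-30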